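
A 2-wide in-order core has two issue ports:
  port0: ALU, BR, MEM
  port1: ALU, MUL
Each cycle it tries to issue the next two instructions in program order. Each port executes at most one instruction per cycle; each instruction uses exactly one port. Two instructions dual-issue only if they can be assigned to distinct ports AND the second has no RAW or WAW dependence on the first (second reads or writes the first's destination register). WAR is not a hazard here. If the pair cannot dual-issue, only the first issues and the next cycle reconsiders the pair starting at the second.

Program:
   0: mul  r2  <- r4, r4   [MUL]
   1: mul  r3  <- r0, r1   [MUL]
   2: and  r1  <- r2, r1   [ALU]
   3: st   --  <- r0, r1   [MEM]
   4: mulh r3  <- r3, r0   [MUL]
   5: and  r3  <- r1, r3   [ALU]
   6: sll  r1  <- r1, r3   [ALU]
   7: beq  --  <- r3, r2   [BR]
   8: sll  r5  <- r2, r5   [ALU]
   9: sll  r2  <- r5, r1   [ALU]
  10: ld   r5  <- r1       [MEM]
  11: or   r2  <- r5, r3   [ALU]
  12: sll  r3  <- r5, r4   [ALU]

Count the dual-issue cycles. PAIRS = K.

  cy0 -> i0 (mul.MUL) no-port MUL/MUL
  cy1 -> i1&i2 (mul.MUL and.ALU) pair
  cy2 -> i3&i4 (st.MEM mulh.MUL) pair
  cy3 -> i5 (and.ALU) RAW r3
  cy4 -> i6&i7 (sll.ALU beq.BR) pair
  cy5 -> i8 (sll.ALU) RAW r5
  cy6 -> i9&i10 (sll.ALU ld.MEM) pair
  cy7 -> i11&i12 (or.ALU sll.ALU) pair

PAIRS = 5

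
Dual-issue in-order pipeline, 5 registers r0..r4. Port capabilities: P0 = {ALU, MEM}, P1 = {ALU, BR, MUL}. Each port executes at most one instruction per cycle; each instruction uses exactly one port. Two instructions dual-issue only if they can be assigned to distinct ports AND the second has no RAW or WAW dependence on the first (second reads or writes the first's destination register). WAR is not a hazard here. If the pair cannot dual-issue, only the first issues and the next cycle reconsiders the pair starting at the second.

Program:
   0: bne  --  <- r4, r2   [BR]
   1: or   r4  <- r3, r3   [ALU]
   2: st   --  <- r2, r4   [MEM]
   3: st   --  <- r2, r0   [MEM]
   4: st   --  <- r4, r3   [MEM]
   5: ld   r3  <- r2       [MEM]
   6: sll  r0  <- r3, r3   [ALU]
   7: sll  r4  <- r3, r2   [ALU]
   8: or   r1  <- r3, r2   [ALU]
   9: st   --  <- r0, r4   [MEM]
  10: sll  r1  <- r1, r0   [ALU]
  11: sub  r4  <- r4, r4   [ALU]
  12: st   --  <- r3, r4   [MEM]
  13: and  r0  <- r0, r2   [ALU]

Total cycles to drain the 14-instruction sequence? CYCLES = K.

[0] i0,i1  bne.BR;or.ALU  -- 2-wide
[1] i2  st.MEM  -- no-port MEM/MEM
[2] i3  st.MEM  -- no-port MEM/MEM
[3] i4  st.MEM  -- no-port MEM/MEM
[4] i5  ld.MEM  -- RAW r3
[5] i6,i7  sll.ALU;sll.ALU  -- 2-wide
[6] i8,i9  or.ALU;st.MEM  -- 2-wide
[7] i10,i11  sll.ALU;sub.ALU  -- 2-wide
[8] i12,i13  st.MEM;and.ALU  -- 2-wide

CYCLES = 9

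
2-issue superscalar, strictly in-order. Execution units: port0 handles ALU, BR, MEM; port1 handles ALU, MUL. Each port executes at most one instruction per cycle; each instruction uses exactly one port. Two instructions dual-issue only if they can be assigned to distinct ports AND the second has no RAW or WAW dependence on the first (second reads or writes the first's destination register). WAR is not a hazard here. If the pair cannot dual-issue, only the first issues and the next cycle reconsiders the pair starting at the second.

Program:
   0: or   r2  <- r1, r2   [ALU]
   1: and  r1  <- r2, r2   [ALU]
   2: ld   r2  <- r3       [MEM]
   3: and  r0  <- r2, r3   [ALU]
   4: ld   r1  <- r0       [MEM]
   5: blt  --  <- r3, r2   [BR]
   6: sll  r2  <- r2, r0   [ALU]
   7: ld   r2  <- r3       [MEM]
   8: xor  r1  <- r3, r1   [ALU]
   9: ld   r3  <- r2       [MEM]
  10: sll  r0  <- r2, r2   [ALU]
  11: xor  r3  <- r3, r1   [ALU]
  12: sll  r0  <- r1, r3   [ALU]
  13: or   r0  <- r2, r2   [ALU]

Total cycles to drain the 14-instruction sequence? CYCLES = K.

[0] i0  or  -- RAW r2
[1] i1,i2  and+ld  -- pair
[2] i3  and  -- RAW r0
[3] i4  ld  -- no-port MEM/BR
[4] i5,i6  blt+sll  -- pair
[5] i7,i8  ld+xor  -- pair
[6] i9,i10  ld+sll  -- pair
[7] i11  xor  -- RAW r3
[8] i12  sll  -- WAW r0
[9] i13  or  -- tail

CYCLES = 10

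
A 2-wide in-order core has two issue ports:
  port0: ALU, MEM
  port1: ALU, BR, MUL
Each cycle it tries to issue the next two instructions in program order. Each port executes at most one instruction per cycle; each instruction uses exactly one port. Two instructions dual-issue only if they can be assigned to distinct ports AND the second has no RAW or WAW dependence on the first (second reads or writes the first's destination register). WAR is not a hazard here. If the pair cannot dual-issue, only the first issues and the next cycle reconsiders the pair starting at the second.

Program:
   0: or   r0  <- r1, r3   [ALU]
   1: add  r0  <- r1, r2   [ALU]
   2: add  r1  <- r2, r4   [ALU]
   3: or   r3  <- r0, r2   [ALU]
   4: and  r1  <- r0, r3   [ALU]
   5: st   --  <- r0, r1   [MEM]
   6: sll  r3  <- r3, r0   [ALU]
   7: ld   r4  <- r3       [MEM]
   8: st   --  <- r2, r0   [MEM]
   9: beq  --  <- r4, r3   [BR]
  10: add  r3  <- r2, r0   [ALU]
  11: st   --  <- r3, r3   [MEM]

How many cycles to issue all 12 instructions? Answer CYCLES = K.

  cy0 -> i0 (or) WAW r0
  cy1 -> i1&i2 (add add) dual
  cy2 -> i3 (or) RAW r3
  cy3 -> i4 (and) RAW r1
  cy4 -> i5&i6 (st sll) dual
  cy5 -> i7 (ld) no-port MEM/MEM
  cy6 -> i8&i9 (st beq) dual
  cy7 -> i10 (add) RAW r3
  cy8 -> i11 (st) tail

CYCLES = 9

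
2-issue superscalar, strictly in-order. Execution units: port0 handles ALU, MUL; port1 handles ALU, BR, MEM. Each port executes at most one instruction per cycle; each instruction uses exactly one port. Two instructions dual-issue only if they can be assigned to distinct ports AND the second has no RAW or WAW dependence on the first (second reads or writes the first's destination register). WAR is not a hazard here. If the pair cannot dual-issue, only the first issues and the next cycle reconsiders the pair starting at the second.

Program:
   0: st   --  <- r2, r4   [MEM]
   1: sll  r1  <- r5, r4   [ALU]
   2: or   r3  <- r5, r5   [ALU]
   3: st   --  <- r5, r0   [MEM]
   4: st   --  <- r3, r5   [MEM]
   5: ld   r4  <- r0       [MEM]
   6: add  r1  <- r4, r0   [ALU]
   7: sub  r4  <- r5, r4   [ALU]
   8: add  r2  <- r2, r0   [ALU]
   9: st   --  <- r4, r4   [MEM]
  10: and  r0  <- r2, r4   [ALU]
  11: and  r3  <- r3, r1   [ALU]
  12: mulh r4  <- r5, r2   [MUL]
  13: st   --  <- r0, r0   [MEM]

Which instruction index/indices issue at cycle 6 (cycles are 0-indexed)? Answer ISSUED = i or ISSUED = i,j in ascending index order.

[0] i0+i1  st.MEM;sll.ALU  -- 2-wide
[1] i2+i3  or.ALU;st.MEM  -- 2-wide
[2] i4  st.MEM  -- no-port MEM/MEM
[3] i5  ld.MEM  -- RAW r4
[4] i6+i7  add.ALU;sub.ALU  -- 2-wide
[5] i8+i9  add.ALU;st.MEM  -- 2-wide
[6] i10+i11  and.ALU;and.ALU  -- 2-wide
[7] i12+i13  mulh.MUL;st.MEM  -- 2-wide

ISSUED = 10,11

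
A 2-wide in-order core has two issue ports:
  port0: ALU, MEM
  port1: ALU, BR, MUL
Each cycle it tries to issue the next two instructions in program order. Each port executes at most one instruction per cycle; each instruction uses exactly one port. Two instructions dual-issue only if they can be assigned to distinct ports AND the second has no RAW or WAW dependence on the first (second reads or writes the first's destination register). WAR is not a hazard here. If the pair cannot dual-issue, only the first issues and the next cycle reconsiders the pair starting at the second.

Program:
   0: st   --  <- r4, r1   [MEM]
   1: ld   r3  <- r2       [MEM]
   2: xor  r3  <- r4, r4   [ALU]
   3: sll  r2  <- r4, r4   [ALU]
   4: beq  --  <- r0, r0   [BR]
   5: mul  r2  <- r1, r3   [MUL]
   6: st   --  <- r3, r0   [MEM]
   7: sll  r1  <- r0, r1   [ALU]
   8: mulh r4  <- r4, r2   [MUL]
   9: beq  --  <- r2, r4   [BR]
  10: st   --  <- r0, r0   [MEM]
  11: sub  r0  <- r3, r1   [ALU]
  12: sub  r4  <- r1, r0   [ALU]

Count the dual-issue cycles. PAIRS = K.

PAIRS = 4

[0] i0  st  -- no-port MEM/MEM
[1] i1  ld  -- WAW r3
[2] i2+i3  xor/sll  -- dual
[3] i4  beq  -- no-port BR/MUL
[4] i5+i6  mul/st  -- dual
[5] i7+i8  sll/mulh  -- dual
[6] i9+i10  beq/st  -- dual
[7] i11  sub  -- RAW r0
[8] i12  sub  -- tail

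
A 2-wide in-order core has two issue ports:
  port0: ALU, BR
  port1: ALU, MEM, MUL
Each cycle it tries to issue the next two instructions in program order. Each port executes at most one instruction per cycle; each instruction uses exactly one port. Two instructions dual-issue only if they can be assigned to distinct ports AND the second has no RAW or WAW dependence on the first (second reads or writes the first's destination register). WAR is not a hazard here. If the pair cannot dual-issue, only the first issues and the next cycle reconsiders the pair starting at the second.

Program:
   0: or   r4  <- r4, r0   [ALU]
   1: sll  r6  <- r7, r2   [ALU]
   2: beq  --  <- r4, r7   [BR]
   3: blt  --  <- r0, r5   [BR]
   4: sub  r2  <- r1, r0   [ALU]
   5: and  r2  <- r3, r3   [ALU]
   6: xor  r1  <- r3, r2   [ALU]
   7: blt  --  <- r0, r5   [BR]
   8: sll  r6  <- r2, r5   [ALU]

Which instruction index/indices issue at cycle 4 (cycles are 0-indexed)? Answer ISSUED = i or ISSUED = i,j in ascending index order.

0. or;sll @i0/i1  | pair
1. beq @i2  | no-port BR/BR
2. blt;sub @i3/i4  | pair
3. and @i5  | RAW r2
4. xor;blt @i6/i7  | pair
5. sll @i8  | tail

ISSUED = 6,7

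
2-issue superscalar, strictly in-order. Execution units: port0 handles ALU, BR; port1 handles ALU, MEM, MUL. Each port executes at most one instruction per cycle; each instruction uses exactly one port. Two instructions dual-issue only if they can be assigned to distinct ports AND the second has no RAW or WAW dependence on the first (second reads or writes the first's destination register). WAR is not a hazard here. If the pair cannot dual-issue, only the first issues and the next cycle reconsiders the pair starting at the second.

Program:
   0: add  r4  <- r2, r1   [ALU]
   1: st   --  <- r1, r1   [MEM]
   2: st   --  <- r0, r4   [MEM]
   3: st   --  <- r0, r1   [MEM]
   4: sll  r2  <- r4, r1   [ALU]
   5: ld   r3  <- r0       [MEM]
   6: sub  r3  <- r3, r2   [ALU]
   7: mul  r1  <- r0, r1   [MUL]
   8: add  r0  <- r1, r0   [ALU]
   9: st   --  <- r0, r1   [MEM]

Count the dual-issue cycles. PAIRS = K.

[0] i0/i1  add+st  -- 2-wide
[1] i2  st  -- no-port MEM/MEM
[2] i3/i4  st+sll  -- 2-wide
[3] i5  ld  -- RAW+WAW r3
[4] i6/i7  sub+mul  -- 2-wide
[5] i8  add  -- RAW r0
[6] i9  st  -- tail

PAIRS = 3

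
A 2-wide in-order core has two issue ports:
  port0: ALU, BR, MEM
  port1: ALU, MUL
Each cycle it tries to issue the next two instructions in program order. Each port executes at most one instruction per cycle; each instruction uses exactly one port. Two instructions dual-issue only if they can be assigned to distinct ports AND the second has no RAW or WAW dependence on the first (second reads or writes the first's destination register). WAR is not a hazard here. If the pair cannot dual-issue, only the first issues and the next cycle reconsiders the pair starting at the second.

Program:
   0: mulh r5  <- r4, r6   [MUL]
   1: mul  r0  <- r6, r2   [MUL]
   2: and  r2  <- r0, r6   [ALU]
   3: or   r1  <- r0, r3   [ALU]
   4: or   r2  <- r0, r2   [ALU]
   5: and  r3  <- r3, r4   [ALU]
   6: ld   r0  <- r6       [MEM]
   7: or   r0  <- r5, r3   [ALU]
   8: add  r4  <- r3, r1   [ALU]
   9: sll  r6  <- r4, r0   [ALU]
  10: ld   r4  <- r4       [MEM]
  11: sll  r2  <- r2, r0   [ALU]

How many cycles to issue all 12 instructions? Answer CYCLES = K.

0. mulh @i0  | no-port MUL/MUL
1. mul @i1  | RAW r0
2. and/or @i2/i3  | pair
3. or/and @i4/i5  | pair
4. ld @i6  | WAW r0
5. or/add @i7/i8  | pair
6. sll/ld @i9/i10  | pair
7. sll @i11  | tail

CYCLES = 8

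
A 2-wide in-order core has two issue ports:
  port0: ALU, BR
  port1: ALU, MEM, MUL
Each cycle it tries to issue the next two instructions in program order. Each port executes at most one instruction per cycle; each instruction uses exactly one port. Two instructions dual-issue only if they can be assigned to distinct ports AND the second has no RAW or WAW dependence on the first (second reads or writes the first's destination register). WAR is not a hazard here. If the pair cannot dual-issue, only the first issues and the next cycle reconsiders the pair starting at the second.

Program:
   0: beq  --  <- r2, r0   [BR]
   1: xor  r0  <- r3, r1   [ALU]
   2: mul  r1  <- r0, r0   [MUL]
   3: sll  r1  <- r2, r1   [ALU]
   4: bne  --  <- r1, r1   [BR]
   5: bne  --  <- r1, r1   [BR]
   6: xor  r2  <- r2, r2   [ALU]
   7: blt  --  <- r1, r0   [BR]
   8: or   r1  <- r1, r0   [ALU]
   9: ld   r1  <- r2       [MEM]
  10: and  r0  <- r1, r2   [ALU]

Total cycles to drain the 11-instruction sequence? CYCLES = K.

  cy0 -> i0/i1 (beq.BR xor.ALU) dual
  cy1 -> i2 (mul.MUL) RAW+WAW r1
  cy2 -> i3 (sll.ALU) RAW r1
  cy3 -> i4 (bne.BR) no-port BR/BR
  cy4 -> i5/i6 (bne.BR xor.ALU) dual
  cy5 -> i7/i8 (blt.BR or.ALU) dual
  cy6 -> i9 (ld.MEM) RAW r1
  cy7 -> i10 (and.ALU) tail

CYCLES = 8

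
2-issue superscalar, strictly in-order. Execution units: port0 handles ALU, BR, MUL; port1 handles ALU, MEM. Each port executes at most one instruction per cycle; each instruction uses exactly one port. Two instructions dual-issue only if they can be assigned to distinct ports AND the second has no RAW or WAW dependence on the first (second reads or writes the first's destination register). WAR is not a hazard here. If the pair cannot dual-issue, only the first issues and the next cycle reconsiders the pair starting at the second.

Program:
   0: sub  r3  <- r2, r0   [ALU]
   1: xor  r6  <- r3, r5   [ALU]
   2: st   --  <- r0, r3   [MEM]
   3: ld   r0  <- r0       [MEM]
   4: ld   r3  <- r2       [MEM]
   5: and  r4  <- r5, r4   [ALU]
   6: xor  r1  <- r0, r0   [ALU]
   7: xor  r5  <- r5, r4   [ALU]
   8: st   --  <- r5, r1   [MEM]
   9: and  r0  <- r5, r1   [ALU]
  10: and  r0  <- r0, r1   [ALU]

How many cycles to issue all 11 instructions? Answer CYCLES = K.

t=0 i0:sub ; RAW r3
t=1 i1&i2:xor/st ; pair
t=2 i3:ld ; no-port MEM/MEM
t=3 i4&i5:ld/and ; pair
t=4 i6&i7:xor/xor ; pair
t=5 i8&i9:st/and ; pair
t=6 i10:and ; tail

CYCLES = 7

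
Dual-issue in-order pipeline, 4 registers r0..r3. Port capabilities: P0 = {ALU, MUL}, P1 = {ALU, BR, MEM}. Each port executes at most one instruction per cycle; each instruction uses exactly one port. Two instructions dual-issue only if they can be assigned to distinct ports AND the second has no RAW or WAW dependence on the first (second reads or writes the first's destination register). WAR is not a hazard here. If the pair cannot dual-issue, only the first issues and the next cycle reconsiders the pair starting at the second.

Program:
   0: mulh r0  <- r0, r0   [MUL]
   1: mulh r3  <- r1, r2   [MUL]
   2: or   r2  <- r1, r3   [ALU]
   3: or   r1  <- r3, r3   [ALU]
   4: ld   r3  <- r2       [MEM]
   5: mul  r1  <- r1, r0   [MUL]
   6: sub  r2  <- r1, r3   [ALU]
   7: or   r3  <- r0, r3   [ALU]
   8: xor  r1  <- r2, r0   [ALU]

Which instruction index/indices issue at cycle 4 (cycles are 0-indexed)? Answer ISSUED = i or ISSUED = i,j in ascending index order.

  cy0 -> i0 (mulh.MUL) no-port MUL/MUL
  cy1 -> i1 (mulh.MUL) RAW r3
  cy2 -> i2,i3 (or.ALU or.ALU) dual
  cy3 -> i4,i5 (ld.MEM mul.MUL) dual
  cy4 -> i6,i7 (sub.ALU or.ALU) dual
  cy5 -> i8 (xor.ALU) tail

ISSUED = 6,7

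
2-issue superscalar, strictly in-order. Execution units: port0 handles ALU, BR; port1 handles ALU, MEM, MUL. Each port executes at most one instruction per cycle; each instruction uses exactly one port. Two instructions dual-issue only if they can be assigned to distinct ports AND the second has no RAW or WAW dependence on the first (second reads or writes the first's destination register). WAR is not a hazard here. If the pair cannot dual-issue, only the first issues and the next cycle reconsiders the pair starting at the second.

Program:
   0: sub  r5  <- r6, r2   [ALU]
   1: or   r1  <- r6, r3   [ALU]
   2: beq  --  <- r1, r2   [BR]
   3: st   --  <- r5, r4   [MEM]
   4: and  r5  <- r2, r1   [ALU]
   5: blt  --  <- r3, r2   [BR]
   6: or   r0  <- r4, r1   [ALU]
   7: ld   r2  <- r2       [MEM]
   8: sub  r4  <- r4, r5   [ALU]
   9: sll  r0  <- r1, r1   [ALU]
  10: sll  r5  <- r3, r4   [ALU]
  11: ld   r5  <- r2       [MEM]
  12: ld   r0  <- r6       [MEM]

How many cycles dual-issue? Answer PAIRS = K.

PAIRS = 5

0. sub.ALU or.ALU @i0&i1  | dual
1. beq.BR st.MEM @i2&i3  | dual
2. and.ALU blt.BR @i4&i5  | dual
3. or.ALU ld.MEM @i6&i7  | dual
4. sub.ALU sll.ALU @i8&i9  | dual
5. sll.ALU @i10  | WAW r5
6. ld.MEM @i11  | no-port MEM/MEM
7. ld.MEM @i12  | tail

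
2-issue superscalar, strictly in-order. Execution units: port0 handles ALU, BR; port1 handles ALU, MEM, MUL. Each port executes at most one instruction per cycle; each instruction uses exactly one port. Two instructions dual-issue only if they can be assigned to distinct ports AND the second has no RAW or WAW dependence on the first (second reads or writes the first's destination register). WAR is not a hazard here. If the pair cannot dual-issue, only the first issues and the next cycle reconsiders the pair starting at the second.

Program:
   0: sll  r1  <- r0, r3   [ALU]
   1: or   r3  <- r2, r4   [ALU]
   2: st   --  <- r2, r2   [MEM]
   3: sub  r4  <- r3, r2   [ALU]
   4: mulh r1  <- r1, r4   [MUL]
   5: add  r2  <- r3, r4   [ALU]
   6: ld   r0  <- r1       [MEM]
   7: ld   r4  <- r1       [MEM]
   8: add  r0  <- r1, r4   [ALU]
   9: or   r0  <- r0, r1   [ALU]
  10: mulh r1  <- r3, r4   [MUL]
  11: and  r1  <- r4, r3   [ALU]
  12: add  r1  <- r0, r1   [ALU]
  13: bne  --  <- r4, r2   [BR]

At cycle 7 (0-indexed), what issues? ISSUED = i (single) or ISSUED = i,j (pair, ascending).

ISSUED = 11

[0] i0+i1  sll or  -- pair
[1] i2+i3  st sub  -- pair
[2] i4+i5  mulh add  -- pair
[3] i6  ld  -- no-port MEM/MEM
[4] i7  ld  -- RAW r4
[5] i8  add  -- RAW+WAW r0
[6] i9+i10  or mulh  -- pair
[7] i11  and  -- RAW+WAW r1
[8] i12+i13  add bne  -- pair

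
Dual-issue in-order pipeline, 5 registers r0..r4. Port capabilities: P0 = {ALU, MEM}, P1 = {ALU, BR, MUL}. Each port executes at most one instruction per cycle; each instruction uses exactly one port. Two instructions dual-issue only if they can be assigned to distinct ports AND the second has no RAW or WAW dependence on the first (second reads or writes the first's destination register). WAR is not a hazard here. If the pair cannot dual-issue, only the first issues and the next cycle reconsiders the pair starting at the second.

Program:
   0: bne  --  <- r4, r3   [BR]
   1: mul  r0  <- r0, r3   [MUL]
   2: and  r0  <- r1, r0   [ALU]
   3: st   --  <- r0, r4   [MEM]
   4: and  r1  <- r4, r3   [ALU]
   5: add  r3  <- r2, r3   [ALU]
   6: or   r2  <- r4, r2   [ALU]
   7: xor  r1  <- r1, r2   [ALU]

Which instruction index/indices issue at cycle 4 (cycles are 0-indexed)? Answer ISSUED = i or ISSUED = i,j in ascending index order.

ISSUED = 5,6

c0: i0 bne.BR  no-port BR/MUL
c1: i1 mul.MUL  RAW+WAW r0
c2: i2 and.ALU  RAW r0
c3: i3,i4 st.MEM;and.ALU  2-wide
c4: i5,i6 add.ALU;or.ALU  2-wide
c5: i7 xor.ALU  tail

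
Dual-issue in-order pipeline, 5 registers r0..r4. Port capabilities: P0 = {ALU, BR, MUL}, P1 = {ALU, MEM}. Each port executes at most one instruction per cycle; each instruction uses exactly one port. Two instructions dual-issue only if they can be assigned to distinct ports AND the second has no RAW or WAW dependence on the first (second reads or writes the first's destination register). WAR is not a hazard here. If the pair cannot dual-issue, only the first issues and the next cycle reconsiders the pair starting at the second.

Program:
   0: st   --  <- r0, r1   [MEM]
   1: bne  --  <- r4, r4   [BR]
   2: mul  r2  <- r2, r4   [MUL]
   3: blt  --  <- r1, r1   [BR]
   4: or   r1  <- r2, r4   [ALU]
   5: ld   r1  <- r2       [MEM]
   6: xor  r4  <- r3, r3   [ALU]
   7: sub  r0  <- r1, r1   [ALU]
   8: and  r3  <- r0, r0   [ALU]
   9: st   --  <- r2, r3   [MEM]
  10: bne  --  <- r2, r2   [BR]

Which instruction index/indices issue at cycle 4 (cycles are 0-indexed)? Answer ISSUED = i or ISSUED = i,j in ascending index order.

t=0 i0+i1:st bne ; dual
t=1 i2:mul ; no-port MUL/BR
t=2 i3+i4:blt or ; dual
t=3 i5+i6:ld xor ; dual
t=4 i7:sub ; RAW r0
t=5 i8:and ; RAW r3
t=6 i9+i10:st bne ; dual

ISSUED = 7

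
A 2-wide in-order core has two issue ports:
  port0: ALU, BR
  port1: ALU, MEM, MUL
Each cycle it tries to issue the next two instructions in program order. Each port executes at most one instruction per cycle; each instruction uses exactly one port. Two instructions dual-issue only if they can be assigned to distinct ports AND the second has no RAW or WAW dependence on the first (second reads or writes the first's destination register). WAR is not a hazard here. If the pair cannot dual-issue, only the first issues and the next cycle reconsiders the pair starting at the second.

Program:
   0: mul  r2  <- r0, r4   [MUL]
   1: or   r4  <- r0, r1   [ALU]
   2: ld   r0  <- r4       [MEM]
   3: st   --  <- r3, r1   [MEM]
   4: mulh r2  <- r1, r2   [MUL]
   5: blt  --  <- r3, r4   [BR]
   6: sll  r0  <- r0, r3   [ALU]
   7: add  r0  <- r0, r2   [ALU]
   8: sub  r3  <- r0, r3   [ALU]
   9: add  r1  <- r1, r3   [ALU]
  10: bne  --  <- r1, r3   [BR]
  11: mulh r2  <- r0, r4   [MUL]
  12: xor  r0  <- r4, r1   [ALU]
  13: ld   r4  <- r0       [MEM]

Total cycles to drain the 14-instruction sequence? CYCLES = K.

#0 head=0: mul.MUL/or.ALU i0/i1 dual
#1 head=2: ld.MEM i2 no-port MEM/MEM
#2 head=3: st.MEM i3 no-port MEM/MUL
#3 head=4: mulh.MUL/blt.BR i4/i5 dual
#4 head=6: sll.ALU i6 RAW+WAW r0
#5 head=7: add.ALU i7 RAW r0
#6 head=8: sub.ALU i8 RAW r3
#7 head=9: add.ALU i9 RAW r1
#8 head=10: bne.BR/mulh.MUL i10/i11 dual
#9 head=12: xor.ALU i12 RAW r0
#10 head=13: ld.MEM i13 tail

CYCLES = 11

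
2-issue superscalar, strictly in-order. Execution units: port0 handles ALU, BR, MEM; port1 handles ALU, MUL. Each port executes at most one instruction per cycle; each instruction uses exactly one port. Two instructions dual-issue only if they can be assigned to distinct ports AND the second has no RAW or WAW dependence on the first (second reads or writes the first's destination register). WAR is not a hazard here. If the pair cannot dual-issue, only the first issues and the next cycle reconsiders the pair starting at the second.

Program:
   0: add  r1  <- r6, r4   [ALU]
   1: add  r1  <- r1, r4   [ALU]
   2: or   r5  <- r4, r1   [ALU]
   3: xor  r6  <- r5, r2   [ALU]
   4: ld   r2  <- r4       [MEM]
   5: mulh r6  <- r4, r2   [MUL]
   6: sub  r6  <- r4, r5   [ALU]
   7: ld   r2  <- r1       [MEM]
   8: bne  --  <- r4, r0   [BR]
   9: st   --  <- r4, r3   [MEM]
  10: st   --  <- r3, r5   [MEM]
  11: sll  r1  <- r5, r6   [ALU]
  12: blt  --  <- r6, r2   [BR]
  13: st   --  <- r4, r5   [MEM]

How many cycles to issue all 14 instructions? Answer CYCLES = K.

CYCLES = 11

0. add @i0  | RAW+WAW r1
1. add @i1  | RAW r1
2. or @i2  | RAW r5
3. xor ld @i3+i4  | 2-wide
4. mulh @i5  | WAW r6
5. sub ld @i6+i7  | 2-wide
6. bne @i8  | no-port BR/MEM
7. st @i9  | no-port MEM/MEM
8. st sll @i10+i11  | 2-wide
9. blt @i12  | no-port BR/MEM
10. st @i13  | tail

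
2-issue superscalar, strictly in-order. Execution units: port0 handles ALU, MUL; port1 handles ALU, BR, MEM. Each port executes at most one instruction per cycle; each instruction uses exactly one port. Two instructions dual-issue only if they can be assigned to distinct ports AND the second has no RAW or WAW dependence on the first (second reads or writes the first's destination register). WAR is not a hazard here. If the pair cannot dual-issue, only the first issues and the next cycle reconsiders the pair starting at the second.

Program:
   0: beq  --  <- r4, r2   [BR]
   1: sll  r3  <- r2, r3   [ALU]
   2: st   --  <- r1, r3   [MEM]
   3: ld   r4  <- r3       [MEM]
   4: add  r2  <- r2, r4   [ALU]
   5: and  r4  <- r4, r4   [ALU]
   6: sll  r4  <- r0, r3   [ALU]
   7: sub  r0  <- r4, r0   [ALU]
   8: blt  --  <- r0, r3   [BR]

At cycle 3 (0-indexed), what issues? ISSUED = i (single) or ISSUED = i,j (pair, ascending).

ISSUED = 4,5

[0] i0&i1  beq.BR;sll.ALU  -- dual
[1] i2  st.MEM  -- no-port MEM/MEM
[2] i3  ld.MEM  -- RAW r4
[3] i4&i5  add.ALU;and.ALU  -- dual
[4] i6  sll.ALU  -- RAW r4
[5] i7  sub.ALU  -- RAW r0
[6] i8  blt.BR  -- tail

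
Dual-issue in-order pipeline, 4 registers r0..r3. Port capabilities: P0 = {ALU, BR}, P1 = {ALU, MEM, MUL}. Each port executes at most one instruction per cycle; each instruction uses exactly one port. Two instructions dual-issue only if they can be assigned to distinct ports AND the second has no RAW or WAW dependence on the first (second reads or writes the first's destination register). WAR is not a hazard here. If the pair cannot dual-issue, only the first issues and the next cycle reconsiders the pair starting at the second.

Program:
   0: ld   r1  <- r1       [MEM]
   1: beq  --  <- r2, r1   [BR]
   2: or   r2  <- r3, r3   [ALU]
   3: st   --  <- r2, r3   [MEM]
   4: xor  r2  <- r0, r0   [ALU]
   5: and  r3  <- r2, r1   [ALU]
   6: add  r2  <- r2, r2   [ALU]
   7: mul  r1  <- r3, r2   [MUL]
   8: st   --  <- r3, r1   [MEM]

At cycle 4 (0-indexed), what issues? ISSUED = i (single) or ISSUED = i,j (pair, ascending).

ISSUED = 7

#0 head=0: ld.MEM i0 RAW r1
#1 head=1: beq.BR or.ALU i1/i2 pair
#2 head=3: st.MEM xor.ALU i3/i4 pair
#3 head=5: and.ALU add.ALU i5/i6 pair
#4 head=7: mul.MUL i7 no-port MUL/MEM
#5 head=8: st.MEM i8 tail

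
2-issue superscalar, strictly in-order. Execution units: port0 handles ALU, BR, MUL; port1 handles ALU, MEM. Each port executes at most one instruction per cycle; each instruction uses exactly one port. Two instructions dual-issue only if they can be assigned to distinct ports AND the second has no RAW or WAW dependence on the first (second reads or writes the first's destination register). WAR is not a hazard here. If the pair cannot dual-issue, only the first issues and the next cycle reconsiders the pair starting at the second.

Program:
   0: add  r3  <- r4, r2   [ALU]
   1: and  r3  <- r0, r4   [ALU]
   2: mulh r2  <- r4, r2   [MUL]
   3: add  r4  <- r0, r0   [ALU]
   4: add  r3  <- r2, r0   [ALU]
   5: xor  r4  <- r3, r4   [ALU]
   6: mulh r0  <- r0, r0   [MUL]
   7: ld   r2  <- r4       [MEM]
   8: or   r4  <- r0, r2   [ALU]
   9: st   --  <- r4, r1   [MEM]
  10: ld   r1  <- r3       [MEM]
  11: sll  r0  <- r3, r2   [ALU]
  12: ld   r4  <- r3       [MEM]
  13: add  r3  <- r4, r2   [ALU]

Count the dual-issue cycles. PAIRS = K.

PAIRS = 4

c0: i0 add.ALU  WAW r3
c1: i1/i2 and.ALU/mulh.MUL  dual
c2: i3/i4 add.ALU/add.ALU  dual
c3: i5/i6 xor.ALU/mulh.MUL  dual
c4: i7 ld.MEM  RAW r2
c5: i8 or.ALU  RAW r4
c6: i9 st.MEM  no-port MEM/MEM
c7: i10/i11 ld.MEM/sll.ALU  dual
c8: i12 ld.MEM  RAW r4
c9: i13 add.ALU  tail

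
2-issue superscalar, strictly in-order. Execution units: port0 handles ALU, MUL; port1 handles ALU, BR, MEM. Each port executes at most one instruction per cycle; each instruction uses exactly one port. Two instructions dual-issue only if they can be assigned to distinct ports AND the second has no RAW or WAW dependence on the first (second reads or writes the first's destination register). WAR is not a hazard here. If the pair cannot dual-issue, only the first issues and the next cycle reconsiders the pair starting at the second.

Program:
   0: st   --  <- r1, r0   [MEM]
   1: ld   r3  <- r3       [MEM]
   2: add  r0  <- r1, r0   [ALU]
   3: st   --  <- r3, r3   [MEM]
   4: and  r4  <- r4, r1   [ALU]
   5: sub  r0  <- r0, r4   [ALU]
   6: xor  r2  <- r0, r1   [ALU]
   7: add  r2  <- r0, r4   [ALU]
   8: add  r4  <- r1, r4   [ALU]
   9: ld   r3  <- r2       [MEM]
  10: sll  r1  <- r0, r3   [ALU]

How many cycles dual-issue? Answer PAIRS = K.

PAIRS = 3

  cy0 -> i0 (st) no-port MEM/MEM
  cy1 -> i1,i2 (ld add) dual
  cy2 -> i3,i4 (st and) dual
  cy3 -> i5 (sub) RAW r0
  cy4 -> i6 (xor) WAW r2
  cy5 -> i7,i8 (add add) dual
  cy6 -> i9 (ld) RAW r3
  cy7 -> i10 (sll) tail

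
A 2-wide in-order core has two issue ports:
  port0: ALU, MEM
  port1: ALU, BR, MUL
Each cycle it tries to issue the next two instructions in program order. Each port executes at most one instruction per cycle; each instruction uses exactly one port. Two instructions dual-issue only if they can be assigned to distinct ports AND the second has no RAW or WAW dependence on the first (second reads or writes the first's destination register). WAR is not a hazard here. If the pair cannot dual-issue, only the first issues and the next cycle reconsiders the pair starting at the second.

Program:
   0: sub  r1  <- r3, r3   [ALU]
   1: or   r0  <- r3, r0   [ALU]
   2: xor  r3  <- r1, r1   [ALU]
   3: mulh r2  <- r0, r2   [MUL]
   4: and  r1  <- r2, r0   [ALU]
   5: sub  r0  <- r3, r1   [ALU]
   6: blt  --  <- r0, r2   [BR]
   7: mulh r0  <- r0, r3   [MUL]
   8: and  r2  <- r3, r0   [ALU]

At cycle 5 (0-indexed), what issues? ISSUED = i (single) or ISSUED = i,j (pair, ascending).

ISSUED = 7

  cy0 -> i0&i1 (sub;or) pair
  cy1 -> i2&i3 (xor;mulh) pair
  cy2 -> i4 (and) RAW r1
  cy3 -> i5 (sub) RAW r0
  cy4 -> i6 (blt) no-port BR/MUL
  cy5 -> i7 (mulh) RAW r0
  cy6 -> i8 (and) tail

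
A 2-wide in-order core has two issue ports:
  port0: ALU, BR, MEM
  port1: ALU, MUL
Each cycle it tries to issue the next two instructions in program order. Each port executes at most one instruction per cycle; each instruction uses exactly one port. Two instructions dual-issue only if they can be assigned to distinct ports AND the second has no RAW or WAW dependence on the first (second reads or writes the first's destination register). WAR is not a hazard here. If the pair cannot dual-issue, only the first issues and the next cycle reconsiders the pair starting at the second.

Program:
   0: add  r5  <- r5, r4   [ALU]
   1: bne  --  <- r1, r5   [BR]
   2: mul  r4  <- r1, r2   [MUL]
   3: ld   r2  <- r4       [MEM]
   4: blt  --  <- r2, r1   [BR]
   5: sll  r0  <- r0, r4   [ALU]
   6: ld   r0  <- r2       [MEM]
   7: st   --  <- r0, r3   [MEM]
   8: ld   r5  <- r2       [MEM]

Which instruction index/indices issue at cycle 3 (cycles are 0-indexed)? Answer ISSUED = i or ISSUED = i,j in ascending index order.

ISSUED = 4,5

  cy0 -> i0 (add) RAW r5
  cy1 -> i1+i2 (bne;mul) dual
  cy2 -> i3 (ld) no-port MEM/BR
  cy3 -> i4+i5 (blt;sll) dual
  cy4 -> i6 (ld) no-port MEM/MEM
  cy5 -> i7 (st) no-port MEM/MEM
  cy6 -> i8 (ld) tail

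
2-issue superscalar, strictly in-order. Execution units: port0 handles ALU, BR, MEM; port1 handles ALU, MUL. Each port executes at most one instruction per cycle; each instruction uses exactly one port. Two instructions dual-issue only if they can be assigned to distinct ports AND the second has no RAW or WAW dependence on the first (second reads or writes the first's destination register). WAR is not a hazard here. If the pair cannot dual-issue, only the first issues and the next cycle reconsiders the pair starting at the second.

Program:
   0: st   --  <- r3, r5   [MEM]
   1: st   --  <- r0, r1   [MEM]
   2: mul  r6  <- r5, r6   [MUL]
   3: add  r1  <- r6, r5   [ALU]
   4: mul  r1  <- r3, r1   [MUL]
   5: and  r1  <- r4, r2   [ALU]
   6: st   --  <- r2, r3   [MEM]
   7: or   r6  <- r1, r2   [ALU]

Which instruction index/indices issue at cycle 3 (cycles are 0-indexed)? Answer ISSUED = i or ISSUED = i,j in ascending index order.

  cy0 -> i0 (st) no-port MEM/MEM
  cy1 -> i1&i2 (st+mul) 2-wide
  cy2 -> i3 (add) RAW+WAW r1
  cy3 -> i4 (mul) WAW r1
  cy4 -> i5&i6 (and+st) 2-wide
  cy5 -> i7 (or) tail

ISSUED = 4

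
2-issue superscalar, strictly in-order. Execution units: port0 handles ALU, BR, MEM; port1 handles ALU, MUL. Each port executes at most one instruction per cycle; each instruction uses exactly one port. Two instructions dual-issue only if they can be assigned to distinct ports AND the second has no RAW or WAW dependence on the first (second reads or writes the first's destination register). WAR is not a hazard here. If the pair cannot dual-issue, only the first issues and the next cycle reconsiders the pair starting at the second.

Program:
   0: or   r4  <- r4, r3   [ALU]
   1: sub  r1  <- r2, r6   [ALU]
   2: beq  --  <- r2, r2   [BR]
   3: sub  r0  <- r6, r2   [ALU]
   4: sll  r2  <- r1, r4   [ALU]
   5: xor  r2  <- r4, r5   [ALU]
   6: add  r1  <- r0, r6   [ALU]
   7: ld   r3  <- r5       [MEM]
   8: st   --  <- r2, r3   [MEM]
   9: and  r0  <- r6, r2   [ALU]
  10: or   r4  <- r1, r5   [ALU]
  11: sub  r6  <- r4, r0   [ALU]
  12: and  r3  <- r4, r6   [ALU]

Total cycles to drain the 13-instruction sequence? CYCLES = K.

CYCLES = 9

t=0 i0/i1:or.ALU+sub.ALU ; pair
t=1 i2/i3:beq.BR+sub.ALU ; pair
t=2 i4:sll.ALU ; WAW r2
t=3 i5/i6:xor.ALU+add.ALU ; pair
t=4 i7:ld.MEM ; no-port MEM/MEM
t=5 i8/i9:st.MEM+and.ALU ; pair
t=6 i10:or.ALU ; RAW r4
t=7 i11:sub.ALU ; RAW r6
t=8 i12:and.ALU ; tail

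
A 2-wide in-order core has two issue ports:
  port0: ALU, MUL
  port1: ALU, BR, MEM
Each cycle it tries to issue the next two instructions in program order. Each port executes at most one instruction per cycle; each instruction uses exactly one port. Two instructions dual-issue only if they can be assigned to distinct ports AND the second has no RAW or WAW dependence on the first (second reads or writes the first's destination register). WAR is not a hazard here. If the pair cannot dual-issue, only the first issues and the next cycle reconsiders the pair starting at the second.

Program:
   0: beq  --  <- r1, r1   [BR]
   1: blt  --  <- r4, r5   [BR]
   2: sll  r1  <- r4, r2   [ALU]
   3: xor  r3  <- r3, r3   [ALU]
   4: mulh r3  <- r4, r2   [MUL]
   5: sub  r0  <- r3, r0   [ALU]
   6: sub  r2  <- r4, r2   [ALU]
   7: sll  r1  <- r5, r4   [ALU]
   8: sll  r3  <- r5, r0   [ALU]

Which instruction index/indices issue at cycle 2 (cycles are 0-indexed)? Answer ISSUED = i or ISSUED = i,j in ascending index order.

ISSUED = 3

  cy0 -> i0 (beq.BR) no-port BR/BR
  cy1 -> i1/i2 (blt.BR sll.ALU) 2-wide
  cy2 -> i3 (xor.ALU) WAW r3
  cy3 -> i4 (mulh.MUL) RAW r3
  cy4 -> i5/i6 (sub.ALU sub.ALU) 2-wide
  cy5 -> i7/i8 (sll.ALU sll.ALU) 2-wide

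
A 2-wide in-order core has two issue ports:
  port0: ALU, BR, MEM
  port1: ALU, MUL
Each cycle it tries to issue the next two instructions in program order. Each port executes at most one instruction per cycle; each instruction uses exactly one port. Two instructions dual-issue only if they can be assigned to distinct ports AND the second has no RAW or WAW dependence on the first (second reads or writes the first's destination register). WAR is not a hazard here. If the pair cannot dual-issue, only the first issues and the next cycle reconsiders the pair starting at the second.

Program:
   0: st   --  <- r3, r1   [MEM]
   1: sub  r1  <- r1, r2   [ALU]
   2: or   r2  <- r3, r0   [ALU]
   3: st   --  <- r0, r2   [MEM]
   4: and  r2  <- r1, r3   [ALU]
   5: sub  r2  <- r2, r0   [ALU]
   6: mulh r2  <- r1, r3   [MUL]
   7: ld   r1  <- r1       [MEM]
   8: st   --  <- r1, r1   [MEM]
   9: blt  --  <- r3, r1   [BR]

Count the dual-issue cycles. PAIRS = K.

PAIRS = 3

  cy0 -> i0&i1 (st;sub) pair
  cy1 -> i2 (or) RAW r2
  cy2 -> i3&i4 (st;and) pair
  cy3 -> i5 (sub) WAW r2
  cy4 -> i6&i7 (mulh;ld) pair
  cy5 -> i8 (st) no-port MEM/BR
  cy6 -> i9 (blt) tail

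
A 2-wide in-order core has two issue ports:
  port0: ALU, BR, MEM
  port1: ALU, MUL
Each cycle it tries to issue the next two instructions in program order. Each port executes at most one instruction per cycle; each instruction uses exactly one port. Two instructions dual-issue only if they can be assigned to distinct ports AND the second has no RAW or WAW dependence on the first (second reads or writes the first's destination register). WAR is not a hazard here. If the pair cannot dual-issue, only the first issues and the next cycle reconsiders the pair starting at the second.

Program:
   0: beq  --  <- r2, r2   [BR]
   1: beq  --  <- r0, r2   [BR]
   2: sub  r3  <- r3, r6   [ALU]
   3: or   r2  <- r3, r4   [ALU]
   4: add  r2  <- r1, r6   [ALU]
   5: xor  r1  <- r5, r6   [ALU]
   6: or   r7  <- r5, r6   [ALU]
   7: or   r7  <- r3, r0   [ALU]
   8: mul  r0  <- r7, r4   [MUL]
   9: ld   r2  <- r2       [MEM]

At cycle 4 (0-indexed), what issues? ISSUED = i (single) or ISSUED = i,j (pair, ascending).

ISSUED = 6

#0 head=0: beq i0 no-port BR/BR
#1 head=1: beq sub i1&i2 dual
#2 head=3: or i3 WAW r2
#3 head=4: add xor i4&i5 dual
#4 head=6: or i6 WAW r7
#5 head=7: or i7 RAW r7
#6 head=8: mul ld i8&i9 dual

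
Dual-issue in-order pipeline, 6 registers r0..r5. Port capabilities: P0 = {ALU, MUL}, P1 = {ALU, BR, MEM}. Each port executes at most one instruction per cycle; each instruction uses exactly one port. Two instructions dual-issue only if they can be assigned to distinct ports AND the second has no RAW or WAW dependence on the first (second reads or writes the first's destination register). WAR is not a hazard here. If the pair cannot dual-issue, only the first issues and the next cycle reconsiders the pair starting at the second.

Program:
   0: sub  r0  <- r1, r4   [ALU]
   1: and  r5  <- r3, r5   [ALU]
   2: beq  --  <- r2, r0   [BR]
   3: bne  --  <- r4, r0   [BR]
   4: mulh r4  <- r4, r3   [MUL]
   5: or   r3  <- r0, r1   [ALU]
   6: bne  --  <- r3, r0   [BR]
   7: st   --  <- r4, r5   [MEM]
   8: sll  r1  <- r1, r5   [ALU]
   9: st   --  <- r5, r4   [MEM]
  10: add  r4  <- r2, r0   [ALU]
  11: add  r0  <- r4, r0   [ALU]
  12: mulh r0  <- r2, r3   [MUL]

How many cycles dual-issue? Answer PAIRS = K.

PAIRS = 4

0. sub+and @i0&i1  | 2-wide
1. beq @i2  | no-port BR/BR
2. bne+mulh @i3&i4  | 2-wide
3. or @i5  | RAW r3
4. bne @i6  | no-port BR/MEM
5. st+sll @i7&i8  | 2-wide
6. st+add @i9&i10  | 2-wide
7. add @i11  | WAW r0
8. mulh @i12  | tail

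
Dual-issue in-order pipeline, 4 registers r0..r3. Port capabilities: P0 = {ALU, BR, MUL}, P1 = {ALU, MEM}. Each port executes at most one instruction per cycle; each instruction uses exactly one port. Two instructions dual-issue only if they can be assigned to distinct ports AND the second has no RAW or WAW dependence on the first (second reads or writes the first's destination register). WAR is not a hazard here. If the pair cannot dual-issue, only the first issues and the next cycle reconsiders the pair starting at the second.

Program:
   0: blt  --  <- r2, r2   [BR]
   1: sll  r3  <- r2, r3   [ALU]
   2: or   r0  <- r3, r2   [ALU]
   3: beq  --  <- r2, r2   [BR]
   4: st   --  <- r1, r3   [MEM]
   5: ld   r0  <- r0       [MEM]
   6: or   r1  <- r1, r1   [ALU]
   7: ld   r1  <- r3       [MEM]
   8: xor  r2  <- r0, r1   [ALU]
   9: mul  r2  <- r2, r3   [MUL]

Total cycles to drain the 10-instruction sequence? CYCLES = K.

#0 head=0: blt;sll i0+i1 dual
#1 head=2: or;beq i2+i3 dual
#2 head=4: st i4 no-port MEM/MEM
#3 head=5: ld;or i5+i6 dual
#4 head=7: ld i7 RAW r1
#5 head=8: xor i8 RAW+WAW r2
#6 head=9: mul i9 tail

CYCLES = 7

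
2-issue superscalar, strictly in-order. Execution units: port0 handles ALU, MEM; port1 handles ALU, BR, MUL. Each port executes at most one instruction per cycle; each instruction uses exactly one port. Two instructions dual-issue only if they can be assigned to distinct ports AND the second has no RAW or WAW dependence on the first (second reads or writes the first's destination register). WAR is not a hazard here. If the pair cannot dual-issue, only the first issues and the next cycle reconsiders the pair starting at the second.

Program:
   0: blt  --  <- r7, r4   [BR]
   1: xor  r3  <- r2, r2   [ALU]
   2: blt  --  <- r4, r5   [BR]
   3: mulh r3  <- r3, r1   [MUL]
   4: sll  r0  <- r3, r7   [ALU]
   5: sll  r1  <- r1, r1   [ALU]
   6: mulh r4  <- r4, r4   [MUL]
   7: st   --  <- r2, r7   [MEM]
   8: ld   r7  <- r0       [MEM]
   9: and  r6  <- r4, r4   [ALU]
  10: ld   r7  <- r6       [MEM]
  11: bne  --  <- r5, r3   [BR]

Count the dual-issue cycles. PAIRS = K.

t=0 i0+i1:blt.BR+xor.ALU ; 2-wide
t=1 i2:blt.BR ; no-port BR/MUL
t=2 i3:mulh.MUL ; RAW r3
t=3 i4+i5:sll.ALU+sll.ALU ; 2-wide
t=4 i6+i7:mulh.MUL+st.MEM ; 2-wide
t=5 i8+i9:ld.MEM+and.ALU ; 2-wide
t=6 i10+i11:ld.MEM+bne.BR ; 2-wide

PAIRS = 5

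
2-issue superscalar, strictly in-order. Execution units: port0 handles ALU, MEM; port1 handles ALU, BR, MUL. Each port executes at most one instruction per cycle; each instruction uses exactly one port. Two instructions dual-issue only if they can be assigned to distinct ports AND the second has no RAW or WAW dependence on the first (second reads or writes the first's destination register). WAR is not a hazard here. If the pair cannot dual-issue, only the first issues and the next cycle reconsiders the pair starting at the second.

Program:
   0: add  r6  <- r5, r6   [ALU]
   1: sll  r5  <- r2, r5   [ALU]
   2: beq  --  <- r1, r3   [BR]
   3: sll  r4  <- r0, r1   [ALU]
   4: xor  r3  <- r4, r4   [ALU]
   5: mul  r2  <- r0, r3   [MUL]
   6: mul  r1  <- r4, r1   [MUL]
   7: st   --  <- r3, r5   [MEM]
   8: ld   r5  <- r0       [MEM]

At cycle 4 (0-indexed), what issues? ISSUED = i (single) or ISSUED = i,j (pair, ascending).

0. add+sll @i0+i1  | dual
1. beq+sll @i2+i3  | dual
2. xor @i4  | RAW r3
3. mul @i5  | no-port MUL/MUL
4. mul+st @i6+i7  | dual
5. ld @i8  | tail

ISSUED = 6,7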